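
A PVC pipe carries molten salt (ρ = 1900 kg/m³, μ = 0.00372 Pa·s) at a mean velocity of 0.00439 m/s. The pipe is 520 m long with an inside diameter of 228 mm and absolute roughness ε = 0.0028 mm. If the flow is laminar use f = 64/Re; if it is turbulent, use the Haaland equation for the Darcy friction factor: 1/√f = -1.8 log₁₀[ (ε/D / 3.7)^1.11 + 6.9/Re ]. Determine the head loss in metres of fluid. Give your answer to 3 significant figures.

Reynolds number Re = ρVD/μ = 1900 · 0.00439 · 0.228 / 0.00372 = 511.2.
Re < 2300 → laminar flow, so f = 64/Re = 64/511.2 = 0.1252 (the turbulent correlation is not needed).
Darcy-Weisbach: ΔP = f(L/D)(ρV²/2) = 0.1252·(520/0.228)·(1900·0.00439²/2) = 0.1252·2281·0.01831 = 5.227 Pa.
Head loss h_f = ΔP/(ρg) = 5.227/(1900·9.81) = 2.80×10^-4 m.

h_f ≈ 2.80×10^-4 m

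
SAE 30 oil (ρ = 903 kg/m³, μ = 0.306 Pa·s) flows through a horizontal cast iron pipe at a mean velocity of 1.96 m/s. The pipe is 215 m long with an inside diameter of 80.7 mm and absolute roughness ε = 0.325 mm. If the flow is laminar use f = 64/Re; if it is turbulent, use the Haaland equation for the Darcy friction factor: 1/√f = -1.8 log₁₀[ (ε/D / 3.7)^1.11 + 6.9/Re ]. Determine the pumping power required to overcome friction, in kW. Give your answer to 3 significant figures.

P ≈ 6.35 kW

Reynolds number Re = ρVD/μ = 903 · 1.96 · 0.0807 / 0.306 = 466.8.
Re < 2300 → laminar flow, so f = 64/Re = 64/466.8 = 0.1371 (the turbulent correlation is not needed).
Darcy-Weisbach: ΔP = f(L/D)(ρV²/2) = 0.1371·(215/0.0807)·(903·1.96²/2) = 0.1371·2664·1734 = 6.336e+05 Pa.
Q = V·A = 1.96·0.005115 = 0.01003 m³/s.
Pumping power P = QΔP = 0.01003·6.336e+05 = 6352 W = 6.35 kW.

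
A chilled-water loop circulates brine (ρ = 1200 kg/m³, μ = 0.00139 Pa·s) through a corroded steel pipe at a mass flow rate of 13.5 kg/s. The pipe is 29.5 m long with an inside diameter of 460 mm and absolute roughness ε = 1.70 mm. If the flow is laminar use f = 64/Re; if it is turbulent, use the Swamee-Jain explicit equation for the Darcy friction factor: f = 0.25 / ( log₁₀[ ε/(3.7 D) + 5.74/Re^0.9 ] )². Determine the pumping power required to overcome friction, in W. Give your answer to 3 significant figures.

P ≈ 0.0633 W

A = πD²/4 = π(0.46)²/4 = 0.1662 m²; mean velocity V = ṁ/(ρA) = 13.5/(1200 · 0.1662) = 0.06769 m/s.
Reynolds number Re = ρVD/μ = 1200 · 0.06769 · 0.46 / 0.00139 = 2.688e+04.
Re > 4000 → turbulent. Relative roughness ε/D = 0.0017/0.46 = 0.0037. Swamee-Jain: f = 0.25/(log₁₀[0.0037/3.7 + 5.74/2.688e+04^0.9])² = 0.25/(log₁₀[0.000999 + 0.000592])² = 0.25/(-2.798)² = 0.03193.
Darcy-Weisbach: ΔP = f(L/D)(ρV²/2) = 0.03193·(29.5/0.46)·(1200·0.06769²/2) = 0.03193·64.13·2.749 = 5.629 Pa.
Q = ṁ/ρ = 13.5/1200 = 0.01125 m³/s.
Pumping power P = QΔP = 0.01125·5.629 = 0.06333 W = 0.0633 W.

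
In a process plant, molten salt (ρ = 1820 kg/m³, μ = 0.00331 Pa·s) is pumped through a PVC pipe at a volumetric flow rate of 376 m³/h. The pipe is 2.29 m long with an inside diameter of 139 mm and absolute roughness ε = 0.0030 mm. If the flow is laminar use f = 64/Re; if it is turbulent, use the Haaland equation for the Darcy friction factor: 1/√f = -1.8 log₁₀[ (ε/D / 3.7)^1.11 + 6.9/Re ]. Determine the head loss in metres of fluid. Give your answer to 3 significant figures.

Q = 376 m³/h = 376/3600 = 0.1044 m³/s.
Cross-sectional area A = πD²/4 = π(0.139)²/4 = 0.01517 m²; mean velocity V = Q/A = 0.1044/0.01517 = 6.883 m/s.
Reynolds number Re = ρVD/μ = 1820 · 6.883 · 0.139 / 0.00331 = 5.26e+05.
Re > 4000 → turbulent. Relative roughness ε/D = 3e-06/0.139 = 2.16e-05. Haaland: 1/√f = -1.8 log₁₀[(2.16e-05/3.7)^1.11 + 6.9/5.26e+05] = -1.8 log₁₀[1.55e-06 + 1.31e-05] = 8.701, so f = 0.01321.
Darcy-Weisbach: ΔP = f(L/D)(ρV²/2) = 0.01321·(2.29/0.139)·(1820·6.883²/2) = 0.01321·16.47·4.311e+04 = 9382 Pa.
Head loss h_f = ΔP/(ρg) = 9382/(1820·9.81) = 0.525 m.

h_f ≈ 0.525 m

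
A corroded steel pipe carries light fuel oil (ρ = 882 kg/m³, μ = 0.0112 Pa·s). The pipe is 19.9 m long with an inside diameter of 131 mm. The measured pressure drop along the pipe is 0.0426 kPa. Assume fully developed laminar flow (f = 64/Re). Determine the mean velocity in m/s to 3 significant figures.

For laminar flow, f = 64/Re with Re = ρVD/μ, so Darcy-Weisbach reduces to ΔP = 32μLV/D². Solving for V: V = ΔP·D²/(32μL) = 42.6·(0.131)²/(32·0.0112·19.9) = 0.1025 m/s.
Check: Re = ρVD/μ = 882·0.1025·0.131/0.0112 = 1057 < 2300, so the laminar assumption holds.

V ≈ 0.103 m/s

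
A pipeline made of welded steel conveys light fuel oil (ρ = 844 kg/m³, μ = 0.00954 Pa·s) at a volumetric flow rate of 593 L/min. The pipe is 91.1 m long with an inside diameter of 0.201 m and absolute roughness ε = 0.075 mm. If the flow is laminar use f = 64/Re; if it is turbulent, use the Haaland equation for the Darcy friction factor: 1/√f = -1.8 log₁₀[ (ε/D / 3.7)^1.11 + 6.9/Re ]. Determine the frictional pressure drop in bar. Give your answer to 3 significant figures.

ΔP ≈ 0.00685 bar

Q = 593 L/min = 593/60000 = 0.009883 m³/s.
Cross-sectional area A = πD²/4 = π(0.201)²/4 = 0.03173 m²; mean velocity V = Q/A = 0.009883/0.03173 = 0.3115 m/s.
Reynolds number Re = ρVD/μ = 844 · 0.3115 · 0.201 / 0.00954 = 5539.
Re > 4000 → turbulent. Relative roughness ε/D = 7.5e-05/0.201 = 0.000373. Haaland: 1/√f = -1.8 log₁₀[(0.000373/3.7)^1.11 + 6.9/5539] = -1.8 log₁₀[3.66e-05 + 0.00125] = 5.206, so f = 0.0369.
Darcy-Weisbach: ΔP = f(L/D)(ρV²/2) = 0.0369·(91.1/0.201)·(844·0.3115²/2) = 0.0369·453.2·40.94 = 684.8 Pa.
ΔP = 684.8 Pa = 0.00685 bar.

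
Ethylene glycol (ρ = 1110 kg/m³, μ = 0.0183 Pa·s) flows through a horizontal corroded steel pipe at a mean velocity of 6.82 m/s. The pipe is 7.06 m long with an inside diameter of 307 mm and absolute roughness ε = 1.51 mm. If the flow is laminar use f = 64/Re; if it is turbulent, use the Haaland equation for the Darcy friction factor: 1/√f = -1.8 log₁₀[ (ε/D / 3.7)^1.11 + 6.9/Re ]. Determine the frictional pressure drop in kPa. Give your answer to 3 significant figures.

ΔP ≈ 18.4 kPa

Reynolds number Re = ρVD/μ = 1110 · 6.82 · 0.307 / 0.0183 = 1.27e+05.
Re > 4000 → turbulent. Relative roughness ε/D = 0.00151/0.307 = 0.00492. Haaland: 1/√f = -1.8 log₁₀[(0.00492/3.7)^1.11 + 6.9/1.27e+05] = -1.8 log₁₀[0.000642 + 5.43e-05] = 5.683, so f = 0.03096.
Darcy-Weisbach: ΔP = f(L/D)(ρV²/2) = 0.03096·(7.06/0.307)·(1110·6.82²/2) = 0.03096·23·2.581e+04 = 1.838e+04 Pa.
ΔP = 1.838e+04 Pa = 18.4 kPa.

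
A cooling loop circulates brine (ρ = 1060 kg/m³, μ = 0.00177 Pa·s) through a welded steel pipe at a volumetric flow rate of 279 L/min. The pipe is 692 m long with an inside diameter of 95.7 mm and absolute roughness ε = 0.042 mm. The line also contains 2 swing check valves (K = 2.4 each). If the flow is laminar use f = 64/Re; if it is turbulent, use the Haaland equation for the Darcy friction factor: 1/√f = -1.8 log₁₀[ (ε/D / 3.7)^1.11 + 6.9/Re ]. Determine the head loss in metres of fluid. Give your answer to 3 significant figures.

h_f ≈ 3.69 m

Q = 279 L/min = 279/60000 = 0.00465 m³/s.
Cross-sectional area A = πD²/4 = π(0.0957)²/4 = 0.007193 m²; mean velocity V = Q/A = 0.00465/0.007193 = 0.6465 m/s.
Reynolds number Re = ρVD/μ = 1060 · 0.6465 · 0.0957 / 0.00177 = 3.705e+04.
Re > 4000 → turbulent. Relative roughness ε/D = 4.2e-05/0.0957 = 0.000439. Haaland: 1/√f = -1.8 log₁₀[(0.000439/3.7)^1.11 + 6.9/3.705e+04] = -1.8 log₁₀[4.39e-05 + 0.000186] = 6.548, so f = 0.02332.
Total minor-loss coefficient ΣK = 2·2.4 = 4.8.
ΔP = [f·L/D + ΣK]·(ρV²/2) = [0.02332·692/0.0957 + 4.8]·(1060·0.6465²/2) = [168.6 + 4.8]·221.5 = 3.841e+04 Pa.
Head loss h_f = ΔP/(ρg) = 3.841e+04/(1060·9.81) = 3.69 m.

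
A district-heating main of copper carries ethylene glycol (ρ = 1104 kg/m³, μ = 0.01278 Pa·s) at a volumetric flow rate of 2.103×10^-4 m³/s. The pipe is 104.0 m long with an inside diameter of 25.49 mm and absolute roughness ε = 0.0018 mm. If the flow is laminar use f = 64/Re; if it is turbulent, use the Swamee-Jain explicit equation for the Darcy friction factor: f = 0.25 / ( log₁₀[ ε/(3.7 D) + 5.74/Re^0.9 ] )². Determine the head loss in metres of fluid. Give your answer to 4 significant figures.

Cross-sectional area A = πD²/4 = π(0.02549)²/4 = 0.0005103 m²; mean velocity V = Q/A = 0.0002103/0.0005103 = 0.4121 m/s.
Reynolds number Re = ρVD/μ = 1104 · 0.4121 · 0.02549 / 0.0128 = 907.4.
Re < 2300 → laminar flow, so f = 64/Re = 64/907.4 = 0.07053 (the turbulent correlation is not needed).
Darcy-Weisbach: ΔP = f(L/D)(ρV²/2) = 0.07053·(104/0.02549)·(1104·0.4121²/2) = 0.07053·4080·93.75 = 2.698e+04 Pa.
Head loss h_f = ΔP/(ρg) = 2.698e+04/(1104·9.81) = 2.491 m.

h_f ≈ 2.491 m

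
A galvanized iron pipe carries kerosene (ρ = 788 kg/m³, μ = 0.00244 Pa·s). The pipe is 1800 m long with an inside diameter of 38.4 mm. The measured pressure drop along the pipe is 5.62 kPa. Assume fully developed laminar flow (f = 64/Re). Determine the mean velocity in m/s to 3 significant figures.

For laminar flow, f = 64/Re with Re = ρVD/μ, so Darcy-Weisbach reduces to ΔP = 32μLV/D². Solving for V: V = ΔP·D²/(32μL) = 5620·(0.0384)²/(32·0.00244·1800) = 0.05896 m/s.
Check: Re = ρVD/μ = 788·0.05896·0.0384/0.00244 = 731.2 < 2300, so the laminar assumption holds.

V ≈ 0.0590 m/s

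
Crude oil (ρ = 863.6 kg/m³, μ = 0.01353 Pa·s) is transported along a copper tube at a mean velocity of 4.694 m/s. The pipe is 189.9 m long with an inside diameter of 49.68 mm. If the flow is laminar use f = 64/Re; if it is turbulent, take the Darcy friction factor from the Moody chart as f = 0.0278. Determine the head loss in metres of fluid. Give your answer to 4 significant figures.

h_f ≈ 119.3 m

Reynolds number Re = ρVD/μ = 863.6 · 4.694 · 0.04968 / 0.0135 = 1.488e+04.
Re > 4000 → turbulent; use the Moody-chart value f = 0.0278.
Darcy-Weisbach: ΔP = f(L/D)(ρV²/2) = 0.0278·(189.9/0.04968)·(863.6·4.694²/2) = 0.0278·3822·9514 = 1.011e+06 Pa.
Head loss h_f = ΔP/(ρg) = 1.011e+06/(863.6·9.81) = 119.3 m.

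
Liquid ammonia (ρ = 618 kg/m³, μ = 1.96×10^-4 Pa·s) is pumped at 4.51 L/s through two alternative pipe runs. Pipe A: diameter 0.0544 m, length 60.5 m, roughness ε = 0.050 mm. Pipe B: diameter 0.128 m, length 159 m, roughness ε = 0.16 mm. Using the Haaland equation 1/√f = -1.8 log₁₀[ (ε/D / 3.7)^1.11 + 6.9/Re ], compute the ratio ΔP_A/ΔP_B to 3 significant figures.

ΔP_A/ΔP_B ≈ 24.8

Pipe A: V = Q/A = 0.00451/0.002324 = 1.94 m/s; Re = 3.328e+05; ε/D = 0.000919; Haaland → f = 0.02009; ΔP_A = f(L/D)(ρV²/2) = 2.6e+04 Pa.
Pipe B: V = Q/A = 0.00451/0.01287 = 0.3505 m/s; Re = 1.415e+05; ε/D = 0.00125; Haaland → f = 0.02226; ΔP_B = f(L/D)(ρV²/2) = 1050 Pa.
ΔP_A/ΔP_B = 2.6e+04/1050 = 24.8.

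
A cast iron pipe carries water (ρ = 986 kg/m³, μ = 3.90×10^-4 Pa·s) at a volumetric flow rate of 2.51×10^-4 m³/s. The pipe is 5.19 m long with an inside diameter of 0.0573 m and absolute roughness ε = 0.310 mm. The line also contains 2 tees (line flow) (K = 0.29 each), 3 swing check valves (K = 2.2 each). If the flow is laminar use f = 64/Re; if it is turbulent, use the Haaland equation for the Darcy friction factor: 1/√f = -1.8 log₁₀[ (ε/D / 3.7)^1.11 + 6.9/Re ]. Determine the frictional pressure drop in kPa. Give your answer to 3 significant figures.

Cross-sectional area A = πD²/4 = π(0.0573)²/4 = 0.002579 m²; mean velocity V = Q/A = 0.000251/0.002579 = 0.09734 m/s.
Reynolds number Re = ρVD/μ = 986 · 0.09734 · 0.0573 / 0.00039 = 1.41e+04.
Re > 4000 → turbulent. Relative roughness ε/D = 0.00031/0.0573 = 0.00541. Haaland: 1/√f = -1.8 log₁₀[(0.00541/3.7)^1.11 + 6.9/1.41e+04] = -1.8 log₁₀[0.000713 + 0.000489] = 5.256, so f = 0.0362.
Total minor-loss coefficient ΣK = 2·0.29 + 3·2.2 = 7.18.
ΔP = [f·L/D + ΣK]·(ρV²/2) = [0.0362·5.19/0.0573 + 7.18]·(986·0.09734²/2) = [3.279 + 7.18]·4.671 = 48.85 Pa.
ΔP = 48.85 Pa = 0.0489 kPa.

ΔP ≈ 0.0489 kPa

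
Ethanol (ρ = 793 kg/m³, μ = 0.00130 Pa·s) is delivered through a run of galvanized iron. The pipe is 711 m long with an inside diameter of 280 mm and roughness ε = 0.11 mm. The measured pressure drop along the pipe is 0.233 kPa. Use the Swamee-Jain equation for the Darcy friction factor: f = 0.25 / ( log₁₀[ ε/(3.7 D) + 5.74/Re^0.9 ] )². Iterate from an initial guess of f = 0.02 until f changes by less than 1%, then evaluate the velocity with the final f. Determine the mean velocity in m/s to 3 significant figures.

V ≈ 0.0902 m/s

Rearranging Darcy-Weisbach: V = √(2·ΔP·D/(f·L·ρ)). With ε/D = 0.00011/0.28 = 0.000393, iterate starting from f = 0.02:
  f = 0.02 → V = √(2·233·0.28/(0.02·711·793)) = 0.1076 m/s; Re = ρVD/μ = 1.837e+04; f → 0.02729
  f = 0.02729 → V = 0.09209 m/s; Re = 1.573e+04; f → 0.02829
  f = 0.02829 → V = 0.09044 m/s; Re = 1.545e+04; f → 0.02842
Converged (Δf/f < 1%). With the final f = 0.02842: V = √(2·233·0.28/(0.02842·711·793)) = 0.09025 m/s.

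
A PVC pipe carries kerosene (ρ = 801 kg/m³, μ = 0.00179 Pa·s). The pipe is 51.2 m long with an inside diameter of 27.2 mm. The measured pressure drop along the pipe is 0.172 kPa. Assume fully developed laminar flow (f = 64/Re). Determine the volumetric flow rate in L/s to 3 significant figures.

For laminar flow, f = 64/Re with Re = ρVD/μ, so Darcy-Weisbach reduces to ΔP = 32μLV/D². Solving for V: V = ΔP·D²/(32μL) = 172·(0.0272)²/(32·0.00179·51.2) = 0.04339 m/s.
Check: Re = ρVD/μ = 801·0.04339·0.0272/0.00179 = 528.1 < 2300, so the laminar assumption holds.
Q = V·A = 0.04339·(π/4·0.0272²) = 2.521e-05 m³/s = 0.0252 L/s.

Q ≈ 0.0252 L/s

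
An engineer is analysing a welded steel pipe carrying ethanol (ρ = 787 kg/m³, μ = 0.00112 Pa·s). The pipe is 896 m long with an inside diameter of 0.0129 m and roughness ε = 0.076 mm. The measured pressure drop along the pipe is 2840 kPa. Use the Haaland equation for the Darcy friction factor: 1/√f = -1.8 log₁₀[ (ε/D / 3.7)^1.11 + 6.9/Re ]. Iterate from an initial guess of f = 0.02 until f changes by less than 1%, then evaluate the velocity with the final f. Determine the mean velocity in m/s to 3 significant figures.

Rearranging Darcy-Weisbach: V = √(2·ΔP·D/(f·L·ρ)). With ε/D = 7.6e-05/0.0129 = 0.00589, iterate starting from f = 0.02:
  f = 0.02 → V = √(2·2.84e+06·0.0129/(0.02·896·787)) = 2.279 m/s; Re = ρVD/μ = 2.066e+04; f → 0.03543
  f = 0.03543 → V = 1.713 m/s; Re = 1.552e+04; f → 0.03643
  f = 0.03643 → V = 1.689 m/s; Re = 1.531e+04; f → 0.03649
Converged (Δf/f < 1%). With the final f = 0.03649: V = √(2·2.84e+06·0.0129/(0.03649·896·787)) = 1.688 m/s.

V ≈ 1.69 m/s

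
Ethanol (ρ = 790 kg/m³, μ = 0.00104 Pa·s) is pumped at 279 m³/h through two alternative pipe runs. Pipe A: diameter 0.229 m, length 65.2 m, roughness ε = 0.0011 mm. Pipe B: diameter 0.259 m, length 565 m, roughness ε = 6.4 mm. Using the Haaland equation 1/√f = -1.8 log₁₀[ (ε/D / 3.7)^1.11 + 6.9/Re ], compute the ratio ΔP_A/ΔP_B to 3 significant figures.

Pipe A: V = Q/A = 0.0775/0.04119 = 1.882 m/s; Re = 3.273e+05; ε/D = 4.8e-06; Haaland → f = 0.01415; ΔP_A = f(L/D)(ρV²/2) = 5635 Pa.
Pipe B: V = Q/A = 0.0775/0.05269 = 1.471 m/s; Re = 2.894e+05; ε/D = 0.0247; Haaland → f = 0.05306; ΔP_B = f(L/D)(ρV²/2) = 9.892e+04 Pa.
ΔP_A/ΔP_B = 5635/9.892e+04 = 0.0570.

ΔP_A/ΔP_B ≈ 0.0570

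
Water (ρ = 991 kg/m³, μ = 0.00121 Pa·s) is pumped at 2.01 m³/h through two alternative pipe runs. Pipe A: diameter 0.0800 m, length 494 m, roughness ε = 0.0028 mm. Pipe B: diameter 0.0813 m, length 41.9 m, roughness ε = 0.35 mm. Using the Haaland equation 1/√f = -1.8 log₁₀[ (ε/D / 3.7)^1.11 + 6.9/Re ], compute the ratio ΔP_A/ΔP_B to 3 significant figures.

Pipe A: V = Q/A = 0.0005583/0.005027 = 0.1111 m/s; Re = 7278; ε/D = 3.5e-05; Haaland → f = 0.0338; ΔP_A = f(L/D)(ρV²/2) = 1276 Pa.
Pipe B: V = Q/A = 0.0005583/0.005191 = 0.1076 m/s; Re = 7161; ε/D = 0.00431; Haaland → f = 0.03884; ΔP_B = f(L/D)(ρV²/2) = 114.7 Pa.
ΔP_A/ΔP_B = 1276/114.7 = 11.1.

ΔP_A/ΔP_B ≈ 11.1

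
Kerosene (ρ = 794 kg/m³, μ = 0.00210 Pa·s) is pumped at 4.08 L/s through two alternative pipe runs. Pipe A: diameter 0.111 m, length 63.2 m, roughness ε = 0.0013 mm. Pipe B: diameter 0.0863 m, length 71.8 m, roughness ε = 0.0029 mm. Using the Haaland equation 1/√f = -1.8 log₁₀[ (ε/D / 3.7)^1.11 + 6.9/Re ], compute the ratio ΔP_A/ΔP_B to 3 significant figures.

Pipe A: V = Q/A = 0.00408/0.009677 = 0.4216 m/s; Re = 1.769e+04; ε/D = 1.17e-05; Haaland → f = 0.02657; ΔP_A = f(L/D)(ρV²/2) = 1068 Pa.
Pipe B: V = Q/A = 0.00408/0.005849 = 0.6975 m/s; Re = 2.276e+04; ε/D = 3.36e-05; Haaland → f = 0.02498; ΔP_B = f(L/D)(ρV²/2) = 4015 Pa.
ΔP_A/ΔP_B = 1068/4015 = 0.266.

ΔP_A/ΔP_B ≈ 0.266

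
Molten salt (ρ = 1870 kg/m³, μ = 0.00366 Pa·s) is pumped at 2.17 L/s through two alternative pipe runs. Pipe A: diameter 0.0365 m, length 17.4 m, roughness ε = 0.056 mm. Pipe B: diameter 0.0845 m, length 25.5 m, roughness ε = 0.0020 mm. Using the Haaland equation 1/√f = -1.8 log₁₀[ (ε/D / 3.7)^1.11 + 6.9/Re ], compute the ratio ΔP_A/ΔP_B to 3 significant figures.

Pipe A: V = Q/A = 0.00217/0.001046 = 2.074 m/s; Re = 3.868e+04; ε/D = 0.00153; Haaland → f = 0.02592; ΔP_A = f(L/D)(ρV²/2) = 4.97e+04 Pa.
Pipe B: V = Q/A = 0.00217/0.005608 = 0.387 m/s; Re = 1.671e+04; ε/D = 2.37e-05; Haaland → f = 0.02698; ΔP_B = f(L/D)(ρV²/2) = 1140 Pa.
ΔP_A/ΔP_B = 4.97e+04/1140 = 43.6.

ΔP_A/ΔP_B ≈ 43.6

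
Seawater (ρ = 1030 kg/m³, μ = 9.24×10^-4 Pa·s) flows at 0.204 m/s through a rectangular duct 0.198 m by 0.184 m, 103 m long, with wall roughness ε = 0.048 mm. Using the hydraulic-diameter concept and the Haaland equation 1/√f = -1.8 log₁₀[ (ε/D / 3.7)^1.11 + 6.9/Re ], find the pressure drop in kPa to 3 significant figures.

ΔP ≈ 0.256 kPa

Hydraulic diameter D_h = 4A/P = 4·(0.198·0.184)/(2·(0.198+0.184)) = 0.1457/0.764 = 0.1907 m.
Re = ρVD_h/μ = 1030·0.204·0.1907/0.000924 = 4.338e+04.
ε/D_h = 4.8e-05/0.1907 = 0.000252; Haaland gives 1/√f = -1.8 log₁₀[2.37e-05+0.000159] = 6.729, so f = 0.02209.
ΔP = f(L/D_h)(ρV²/2) = 0.02209·103/0.1907·21.43 = 255.6 Pa.
ΔP = 0.256 kPa.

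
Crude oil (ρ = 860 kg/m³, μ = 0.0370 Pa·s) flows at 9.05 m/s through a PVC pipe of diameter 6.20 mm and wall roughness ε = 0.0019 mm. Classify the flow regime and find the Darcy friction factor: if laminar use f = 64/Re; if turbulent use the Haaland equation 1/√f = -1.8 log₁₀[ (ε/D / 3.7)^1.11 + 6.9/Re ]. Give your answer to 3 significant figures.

Re = ρVD/μ = 860·9.05·0.0062/0.037 = 1304.
Re < 2300 → laminar, so f = 64/Re = 0.04907 (roughness is irrelevant in laminar flow).

f ≈ 0.0491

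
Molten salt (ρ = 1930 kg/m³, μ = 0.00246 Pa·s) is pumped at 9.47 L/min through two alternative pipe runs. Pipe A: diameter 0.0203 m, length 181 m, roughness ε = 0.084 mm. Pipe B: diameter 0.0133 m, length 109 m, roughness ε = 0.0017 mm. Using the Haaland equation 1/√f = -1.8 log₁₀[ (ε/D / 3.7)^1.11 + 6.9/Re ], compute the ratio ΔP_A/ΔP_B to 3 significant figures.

Pipe A: V = Q/A = 0.0001578/0.0003237 = 0.4877 m/s; Re = 7767; ε/D = 0.00414; Haaland → f = 0.03804; ΔP_A = f(L/D)(ρV²/2) = 7.784e+04 Pa.
Pipe B: V = Q/A = 0.0001578/0.0001389 = 1.136 m/s; Re = 1.185e+04; ε/D = 0.000128; Haaland → f = 0.02964; ΔP_B = f(L/D)(ρV²/2) = 3.026e+05 Pa.
ΔP_A/ΔP_B = 7.784e+04/3.026e+05 = 0.257.

ΔP_A/ΔP_B ≈ 0.257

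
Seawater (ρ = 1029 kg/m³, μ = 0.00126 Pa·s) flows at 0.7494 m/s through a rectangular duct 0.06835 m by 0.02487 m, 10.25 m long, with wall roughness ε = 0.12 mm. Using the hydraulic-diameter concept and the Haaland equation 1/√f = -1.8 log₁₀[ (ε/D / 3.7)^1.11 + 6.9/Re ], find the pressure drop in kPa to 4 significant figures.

Hydraulic diameter D_h = 4A/P = 4·(0.06835·0.02487)/(2·(0.06835+0.02487)) = 0.006799/0.1864 = 0.03647 m.
Re = ρVD_h/μ = 1029·0.7494·0.03647/0.00126 = 2.232e+04.
ε/D_h = 0.00012/0.03647 = 0.00329; Haaland gives 1/√f = -1.8 log₁₀[0.000411+0.000309] = 5.657, so f = 0.03125.
ΔP = f(L/D_h)(ρV²/2) = 0.03125·10.25/0.03647·288.9 = 2538 Pa.
ΔP = 2.538 kPa.

ΔP ≈ 2.538 kPa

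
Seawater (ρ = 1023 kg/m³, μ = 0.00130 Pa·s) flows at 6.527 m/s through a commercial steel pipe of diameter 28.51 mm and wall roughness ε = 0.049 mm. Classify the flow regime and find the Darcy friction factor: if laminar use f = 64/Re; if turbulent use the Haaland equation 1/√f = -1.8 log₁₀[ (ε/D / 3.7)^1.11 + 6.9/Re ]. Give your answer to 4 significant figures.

f ≈ 0.02371

Re = ρVD/μ = 1023·6.527·0.02851/0.0013 = 1.464e+05.
Re > 4000 → turbulent. ε/D = 4.9e-05/0.02851 = 0.00172; Haaland: 1/√f = -1.8 log₁₀[0.0002 + 4.71e-05] = 6.494, so f = 0.02371.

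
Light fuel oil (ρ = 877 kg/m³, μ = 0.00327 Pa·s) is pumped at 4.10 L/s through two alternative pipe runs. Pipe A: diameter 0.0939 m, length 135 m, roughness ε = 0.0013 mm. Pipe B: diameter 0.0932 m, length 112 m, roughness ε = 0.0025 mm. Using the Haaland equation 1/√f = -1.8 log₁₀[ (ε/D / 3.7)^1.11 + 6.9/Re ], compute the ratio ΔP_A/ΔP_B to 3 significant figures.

Pipe A: V = Q/A = 0.0041/0.006925 = 0.5921 m/s; Re = 1.491e+04; ε/D = 1.38e-05; Haaland → f = 0.02777; ΔP_A = f(L/D)(ρV²/2) = 6137 Pa.
Pipe B: V = Q/A = 0.0041/0.006822 = 0.601 m/s; Re = 1.502e+04; ε/D = 2.68e-05; Haaland → f = 0.02773; ΔP_B = f(L/D)(ρV²/2) = 5278 Pa.
ΔP_A/ΔP_B = 6137/5278 = 1.16.

ΔP_A/ΔP_B ≈ 1.16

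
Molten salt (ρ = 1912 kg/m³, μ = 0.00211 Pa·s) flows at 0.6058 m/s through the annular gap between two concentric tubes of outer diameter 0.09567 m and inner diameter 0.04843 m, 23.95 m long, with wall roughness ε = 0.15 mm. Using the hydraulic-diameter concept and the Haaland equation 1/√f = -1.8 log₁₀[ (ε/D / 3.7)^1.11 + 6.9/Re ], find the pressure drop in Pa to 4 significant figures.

Hydraulic diameter D_h = 4A/P = D_o - D_i = 0.09567 - 0.04843 = 0.04724 m.
Re = ρVD_h/μ = 1912·0.6058·0.04724/0.00211 = 2.593e+04.
ε/D_h = 0.00015/0.04724 = 0.00318; Haaland gives 1/√f = -1.8 log₁₀[0.000395+0.000266] = 5.724, so f = 0.03052.
ΔP = f(L/D_h)(ρV²/2) = 0.03052·23.95/0.04724·350.8 = 5429 Pa.

ΔP ≈ 5429 Pa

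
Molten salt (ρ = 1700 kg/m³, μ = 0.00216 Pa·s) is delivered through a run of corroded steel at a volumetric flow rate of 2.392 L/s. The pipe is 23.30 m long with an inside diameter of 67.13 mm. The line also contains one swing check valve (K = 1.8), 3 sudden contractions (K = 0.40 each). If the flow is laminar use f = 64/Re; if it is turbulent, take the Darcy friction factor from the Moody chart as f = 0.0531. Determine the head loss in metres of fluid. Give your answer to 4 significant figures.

Q = 2.392 L/s = 2.392/1000 = 0.002392 m³/s.
Cross-sectional area A = πD²/4 = π(0.06713)²/4 = 0.003539 m²; mean velocity V = Q/A = 0.002392/0.003539 = 0.6758 m/s.
Reynolds number Re = ρVD/μ = 1700 · 0.6758 · 0.06713 / 0.00216 = 3.571e+04.
Re > 4000 → turbulent; use the Moody-chart value f = 0.0531.
Total minor-loss coefficient ΣK = 1·1.8 + 3·0.4 = 3.
ΔP = [f·L/D + ΣK]·(ρV²/2) = [0.0531·23.3/0.06713 + 3]·(1700·0.6758²/2) = [18.43 + 3]·388.2 = 8320 Pa.
Head loss h_f = ΔP/(ρg) = 8320/(1700·9.81) = 0.4989 m.

h_f ≈ 0.4989 m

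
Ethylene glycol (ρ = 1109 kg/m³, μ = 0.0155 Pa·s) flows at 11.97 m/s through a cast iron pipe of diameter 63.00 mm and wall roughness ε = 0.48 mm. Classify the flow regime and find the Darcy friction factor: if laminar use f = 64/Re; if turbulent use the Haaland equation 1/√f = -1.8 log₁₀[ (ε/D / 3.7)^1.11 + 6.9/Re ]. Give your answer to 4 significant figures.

Re = ρVD/μ = 1109·11.97·0.063/0.0155 = 5.396e+04.
Re > 4000 → turbulent. ε/D = 0.00048/0.063 = 0.00762; Haaland: 1/√f = -1.8 log₁₀[0.00104 + 0.000128] = 5.277, so f = 0.03591.

f ≈ 0.03591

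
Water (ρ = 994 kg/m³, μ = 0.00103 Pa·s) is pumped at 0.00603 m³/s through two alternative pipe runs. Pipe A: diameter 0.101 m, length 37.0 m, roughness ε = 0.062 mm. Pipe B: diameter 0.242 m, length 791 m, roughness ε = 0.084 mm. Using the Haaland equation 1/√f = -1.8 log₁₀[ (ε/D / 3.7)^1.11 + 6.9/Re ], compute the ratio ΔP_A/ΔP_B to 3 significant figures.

Pipe A: V = Q/A = 0.00603/0.008012 = 0.7526 m/s; Re = 7.336e+04; ε/D = 0.000614; Haaland → f = 0.02135; ΔP_A = f(L/D)(ρV²/2) = 2202 Pa.
Pipe B: V = Q/A = 0.00603/0.046 = 0.1311 m/s; Re = 3.062e+04; ε/D = 0.000347; Haaland → f = 0.024; ΔP_B = f(L/D)(ρV²/2) = 670 Pa.
ΔP_A/ΔP_B = 2202/670 = 3.29.

ΔP_A/ΔP_B ≈ 3.29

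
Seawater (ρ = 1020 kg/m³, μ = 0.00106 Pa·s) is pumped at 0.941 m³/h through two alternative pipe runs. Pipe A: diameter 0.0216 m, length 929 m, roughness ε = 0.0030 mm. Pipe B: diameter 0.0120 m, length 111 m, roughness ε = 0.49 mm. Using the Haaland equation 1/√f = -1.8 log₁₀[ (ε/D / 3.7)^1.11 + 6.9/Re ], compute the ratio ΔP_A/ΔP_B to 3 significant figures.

ΔP_A/ΔP_B ≈ 0.187

Pipe A: V = Q/A = 0.0002614/0.0003664 = 0.7133 m/s; Re = 1.483e+04; ε/D = 0.000139; Haaland → f = 0.02799; ΔP_A = f(L/D)(ρV²/2) = 3.124e+05 Pa.
Pipe B: V = Q/A = 0.0002614/0.0001131 = 2.311 m/s; Re = 2.669e+04; ε/D = 0.0408; Haaland → f = 0.06639; ΔP_B = f(L/D)(ρV²/2) = 1.673e+06 Pa.
ΔP_A/ΔP_B = 3.124e+05/1.673e+06 = 0.187.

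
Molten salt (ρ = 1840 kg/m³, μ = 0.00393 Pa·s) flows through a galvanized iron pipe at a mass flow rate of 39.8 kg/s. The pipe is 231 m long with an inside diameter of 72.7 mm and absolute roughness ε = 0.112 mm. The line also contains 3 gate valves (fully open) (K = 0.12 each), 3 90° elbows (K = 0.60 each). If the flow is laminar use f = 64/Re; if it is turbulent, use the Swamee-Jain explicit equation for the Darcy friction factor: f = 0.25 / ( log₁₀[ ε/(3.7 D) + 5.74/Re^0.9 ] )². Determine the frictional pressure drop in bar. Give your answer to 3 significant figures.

ΔP ≈ 19.0 bar

A = πD²/4 = π(0.0727)²/4 = 0.004151 m²; mean velocity V = ṁ/(ρA) = 39.8/(1840 · 0.004151) = 5.211 m/s.
Reynolds number Re = ρVD/μ = 1840 · 5.211 · 0.0727 / 0.00393 = 1.774e+05.
Re > 4000 → turbulent. Relative roughness ε/D = 0.000112/0.0727 = 0.00154. Swamee-Jain: f = 0.25/(log₁₀[0.00154/3.7 + 5.74/1.774e+05^0.9])² = 0.25/(log₁₀[0.000416 + 0.000108])² = 0.25/(-3.28)² = 0.02324.
Total minor-loss coefficient ΣK = 3·0.12 + 3·0.6 = 2.16.
ΔP = [f·L/D + ΣK]·(ρV²/2) = [0.02324·231/0.0727 + 2.16]·(1840·5.211²/2) = [73.83 + 2.16]·2.498e+04 = 1.898e+06 Pa.
ΔP = 1.898e+06 Pa = 19.0 bar.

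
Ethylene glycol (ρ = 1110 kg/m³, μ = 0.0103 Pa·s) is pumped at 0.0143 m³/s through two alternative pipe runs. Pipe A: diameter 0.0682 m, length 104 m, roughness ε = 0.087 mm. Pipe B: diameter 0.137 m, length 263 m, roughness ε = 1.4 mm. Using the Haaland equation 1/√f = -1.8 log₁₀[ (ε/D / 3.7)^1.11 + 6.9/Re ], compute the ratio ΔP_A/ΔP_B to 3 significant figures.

ΔP_A/ΔP_B ≈ 8.17

Pipe A: V = Q/A = 0.0143/0.003653 = 3.915 m/s; Re = 2.877e+04; ε/D = 0.00128; Haaland → f = 0.02644; ΔP_A = f(L/D)(ρV²/2) = 3.429e+05 Pa.
Pipe B: V = Q/A = 0.0143/0.01474 = 0.9701 m/s; Re = 1.432e+04; ε/D = 0.0102; Haaland → f = 0.04186; ΔP_B = f(L/D)(ρV²/2) = 4.197e+04 Pa.
ΔP_A/ΔP_B = 3.429e+05/4.197e+04 = 8.17.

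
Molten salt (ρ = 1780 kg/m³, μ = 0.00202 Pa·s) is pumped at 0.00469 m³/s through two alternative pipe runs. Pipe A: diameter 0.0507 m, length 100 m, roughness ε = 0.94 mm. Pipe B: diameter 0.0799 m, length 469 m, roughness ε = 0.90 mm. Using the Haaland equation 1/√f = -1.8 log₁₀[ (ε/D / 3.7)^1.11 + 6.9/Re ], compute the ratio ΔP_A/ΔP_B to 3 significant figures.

Pipe A: V = Q/A = 0.00469/0.002019 = 2.323 m/s; Re = 1.038e+05; ε/D = 0.0185; Haaland → f = 0.04773; ΔP_A = f(L/D)(ρV²/2) = 4.522e+05 Pa.
Pipe B: V = Q/A = 0.00469/0.005014 = 0.9354 m/s; Re = 6.586e+04; ε/D = 0.0113; Haaland → f = 0.04034; ΔP_B = f(L/D)(ρV²/2) = 1.844e+05 Pa.
ΔP_A/ΔP_B = 4.522e+05/1.844e+05 = 2.45.

ΔP_A/ΔP_B ≈ 2.45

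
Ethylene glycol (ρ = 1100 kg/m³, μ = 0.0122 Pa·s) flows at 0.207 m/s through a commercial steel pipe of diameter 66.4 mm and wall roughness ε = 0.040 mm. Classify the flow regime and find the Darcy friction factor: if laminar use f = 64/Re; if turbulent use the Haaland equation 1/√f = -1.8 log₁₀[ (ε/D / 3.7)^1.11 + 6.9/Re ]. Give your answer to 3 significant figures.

Re = ρVD/μ = 1100·0.207·0.0664/0.0122 = 1239.
Re < 2300 → laminar, so f = 64/Re = 0.05164 (roughness is irrelevant in laminar flow).

f ≈ 0.0516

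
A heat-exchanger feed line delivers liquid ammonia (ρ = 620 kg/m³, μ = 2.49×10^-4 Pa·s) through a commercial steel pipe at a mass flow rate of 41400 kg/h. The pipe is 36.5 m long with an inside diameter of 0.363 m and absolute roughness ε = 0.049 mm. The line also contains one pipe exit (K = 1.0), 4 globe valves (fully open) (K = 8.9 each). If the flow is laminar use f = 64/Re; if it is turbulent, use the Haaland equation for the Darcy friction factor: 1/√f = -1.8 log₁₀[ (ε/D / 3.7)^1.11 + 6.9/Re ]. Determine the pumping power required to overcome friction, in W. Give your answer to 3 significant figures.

ṁ = 41400 kg/h = 41400/3600 = 11.5 kg/s.
A = πD²/4 = π(0.363)²/4 = 0.1035 m²; mean velocity V = ṁ/(ρA) = 11.5/(620 · 0.1035) = 0.1792 m/s.
Reynolds number Re = ρVD/μ = 620 · 0.1792 · 0.363 / 0.000249 = 1.62e+05.
Re > 4000 → turbulent. Relative roughness ε/D = 4.9e-05/0.363 = 0.000135. Haaland: 1/√f = -1.8 log₁₀[(0.000135/3.7)^1.11 + 6.9/1.62e+05] = -1.8 log₁₀[1.19e-05 + 4.26e-05] = 7.675, so f = 0.01698.
Total minor-loss coefficient ΣK = 1·1 + 4·8.9 = 36.6.
ΔP = [f·L/D + ΣK]·(ρV²/2) = [0.01698·36.5/0.363 + 36.6]·(620·0.1792²/2) = [1.707 + 36.6]·9.958 = 381.5 Pa.
Q = ṁ/ρ = 11.5/620 = 0.01855 m³/s.
Pumping power P = QΔP = 0.01855·381.5 = 7.075 W = 7.08 W.

P ≈ 7.08 W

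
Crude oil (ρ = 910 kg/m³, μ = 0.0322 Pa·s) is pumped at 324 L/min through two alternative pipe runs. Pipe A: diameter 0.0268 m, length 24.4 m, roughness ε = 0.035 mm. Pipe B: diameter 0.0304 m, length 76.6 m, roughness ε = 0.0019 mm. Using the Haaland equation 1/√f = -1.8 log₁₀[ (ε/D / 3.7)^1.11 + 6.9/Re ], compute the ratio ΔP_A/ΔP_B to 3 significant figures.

ΔP_A/ΔP_B ≈ 0.601

Pipe A: V = Q/A = 0.0054/0.0005641 = 9.573 m/s; Re = 7250; ε/D = 0.00131; Haaland → f = 0.03525; ΔP_A = f(L/D)(ρV²/2) = 1.338e+06 Pa.
Pipe B: V = Q/A = 0.0054/0.0007258 = 7.44 m/s; Re = 6392; ε/D = 6.25e-05; Haaland → f = 0.03511; ΔP_B = f(L/D)(ρV²/2) = 2.228e+06 Pa.
ΔP_A/ΔP_B = 1.338e+06/2.228e+06 = 0.601.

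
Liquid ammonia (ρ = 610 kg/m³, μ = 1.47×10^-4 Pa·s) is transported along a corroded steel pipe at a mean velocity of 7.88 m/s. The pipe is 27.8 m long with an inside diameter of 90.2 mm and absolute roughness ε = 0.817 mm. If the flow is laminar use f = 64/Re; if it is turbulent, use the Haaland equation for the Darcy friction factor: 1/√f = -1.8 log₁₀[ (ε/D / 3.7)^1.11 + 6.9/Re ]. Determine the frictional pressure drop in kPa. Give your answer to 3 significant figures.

Reynolds number Re = ρVD/μ = 610 · 7.88 · 0.0902 / 0.000147 = 2.949e+06.
Re > 4000 → turbulent. Relative roughness ε/D = 0.000817/0.0902 = 0.00906. Haaland: 1/√f = -1.8 log₁₀[(0.00906/3.7)^1.11 + 6.9/2.949e+06] = -1.8 log₁₀[0.00126 + 2.34e-06] = 5.216, so f = 0.03676.
Darcy-Weisbach: ΔP = f(L/D)(ρV²/2) = 0.03676·(27.8/0.0902)·(610·7.88²/2) = 0.03676·308.2·1.894e+04 = 2.146e+05 Pa.
ΔP = 2.146e+05 Pa = 215 kPa.

ΔP ≈ 215 kPa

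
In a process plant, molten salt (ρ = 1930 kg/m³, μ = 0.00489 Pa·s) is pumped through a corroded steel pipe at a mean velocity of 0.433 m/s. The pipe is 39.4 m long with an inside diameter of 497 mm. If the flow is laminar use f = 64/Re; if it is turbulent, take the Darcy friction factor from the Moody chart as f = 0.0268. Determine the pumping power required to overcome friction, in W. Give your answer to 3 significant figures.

P ≈ 32.3 W

Reynolds number Re = ρVD/μ = 1930 · 0.433 · 0.497 / 0.00489 = 8.494e+04.
Re > 4000 → turbulent; use the Moody-chart value f = 0.0268.
Darcy-Weisbach: ΔP = f(L/D)(ρV²/2) = 0.0268·(39.4/0.497)·(1930·0.433²/2) = 0.0268·79.28·180.9 = 384.4 Pa.
Q = V·A = 0.433·0.194 = 0.084 m³/s.
Pumping power P = QΔP = 0.084·384.4 = 32.29 W = 32.3 W.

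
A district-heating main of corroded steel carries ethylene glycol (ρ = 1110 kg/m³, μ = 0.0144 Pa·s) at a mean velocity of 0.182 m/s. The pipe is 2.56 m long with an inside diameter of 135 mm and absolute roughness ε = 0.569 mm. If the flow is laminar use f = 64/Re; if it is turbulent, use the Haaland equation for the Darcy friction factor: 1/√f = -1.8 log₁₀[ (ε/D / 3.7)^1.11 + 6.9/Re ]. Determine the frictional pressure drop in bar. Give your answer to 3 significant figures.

Reynolds number Re = ρVD/μ = 1110 · 0.182 · 0.135 / 0.0144 = 1894.
Re < 2300 → laminar flow, so f = 64/Re = 64/1894 = 0.03379 (the turbulent correlation is not needed).
Darcy-Weisbach: ΔP = f(L/D)(ρV²/2) = 0.03379·(2.56/0.135)·(1110·0.182²/2) = 0.03379·18.96·18.38 = 11.78 Pa.
ΔP = 11.78 Pa = 1.18×10^-4 bar.

ΔP ≈ 1.18×10^-4 bar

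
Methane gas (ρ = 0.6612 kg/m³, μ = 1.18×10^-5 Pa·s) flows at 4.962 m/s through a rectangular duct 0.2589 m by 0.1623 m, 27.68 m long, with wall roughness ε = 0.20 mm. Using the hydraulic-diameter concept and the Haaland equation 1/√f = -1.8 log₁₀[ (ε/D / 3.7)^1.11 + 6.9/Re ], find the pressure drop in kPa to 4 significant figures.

ΔP ≈ 0.02644 kPa

Hydraulic diameter D_h = 4A/P = 4·(0.2589·0.1623)/(2·(0.2589+0.1623)) = 0.1681/0.8424 = 0.1995 m.
Re = ρVD_h/μ = 0.6612·4.962·0.1995/1.18e-05 = 5.548e+04.
ε/D_h = 0.0002/0.1995 = 0.001; Haaland gives 1/√f = -1.8 log₁₀[0.00011+0.000124] = 6.535, so f = 0.02342.
ΔP = f(L/D_h)(ρV²/2) = 0.02342·27.68/0.1995·8.14 = 26.44 Pa.
ΔP = 0.02644 kPa.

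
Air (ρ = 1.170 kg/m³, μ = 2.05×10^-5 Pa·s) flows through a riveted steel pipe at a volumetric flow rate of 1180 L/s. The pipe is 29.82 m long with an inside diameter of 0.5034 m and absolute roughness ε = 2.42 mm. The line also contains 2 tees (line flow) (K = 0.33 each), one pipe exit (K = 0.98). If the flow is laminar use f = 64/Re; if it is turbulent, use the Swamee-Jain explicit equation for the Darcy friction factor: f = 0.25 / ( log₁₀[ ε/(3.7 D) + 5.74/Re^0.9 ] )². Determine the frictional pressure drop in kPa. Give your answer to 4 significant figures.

ΔP ≈ 0.07121 kPa

Q = 1180 L/s = 1180/1000 = 1.18 m³/s.
Cross-sectional area A = πD²/4 = π(0.5034)²/4 = 0.199 m²; mean velocity V = Q/A = 1.18/0.199 = 5.929 m/s.
Reynolds number Re = ρVD/μ = 1.17 · 5.929 · 0.5034 / 2.05e-05 = 1.703e+05.
Re > 4000 → turbulent. Relative roughness ε/D = 0.00242/0.5034 = 0.00481. Swamee-Jain: f = 0.25/(log₁₀[0.00481/3.7 + 5.74/1.703e+05^0.9])² = 0.25/(log₁₀[0.0013 + 0.000112])² = 0.25/(-2.85)² = 0.03077.
Total minor-loss coefficient ΣK = 2·0.33 + 1·0.98 = 1.64.
ΔP = [f·L/D + ΣK]·(ρV²/2) = [0.03077·29.82/0.5034 + 1.64]·(1.17·5.929²/2) = [1.823 + 1.64]·20.56 = 71.21 Pa.
ΔP = 71.21 Pa = 0.07121 kPa.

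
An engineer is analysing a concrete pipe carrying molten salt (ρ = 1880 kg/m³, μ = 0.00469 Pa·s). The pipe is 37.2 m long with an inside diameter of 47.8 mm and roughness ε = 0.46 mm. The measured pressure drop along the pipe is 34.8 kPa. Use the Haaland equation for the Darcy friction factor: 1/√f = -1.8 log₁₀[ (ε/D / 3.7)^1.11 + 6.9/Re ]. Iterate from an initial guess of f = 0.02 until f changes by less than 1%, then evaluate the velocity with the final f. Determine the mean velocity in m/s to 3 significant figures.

V ≈ 1.09 m/s

Rearranging Darcy-Weisbach: V = √(2·ΔP·D/(f·L·ρ)). With ε/D = 0.00046/0.0478 = 0.00962, iterate starting from f = 0.02:
  f = 0.02 → V = √(2·3.48e+04·0.0478/(0.02·37.2·1880)) = 1.542 m/s; Re = ρVD/μ = 2.955e+04; f → 0.03937
  f = 0.03937 → V = 1.099 m/s; Re = 2.106e+04; f → 0.04008
  f = 0.04008 → V = 1.089 m/s; Re = 2.087e+04; f → 0.0401
Converged (Δf/f < 1%). With the final f = 0.0401: V = √(2·3.48e+04·0.0478/(0.0401·37.2·1880)) = 1.089 m/s.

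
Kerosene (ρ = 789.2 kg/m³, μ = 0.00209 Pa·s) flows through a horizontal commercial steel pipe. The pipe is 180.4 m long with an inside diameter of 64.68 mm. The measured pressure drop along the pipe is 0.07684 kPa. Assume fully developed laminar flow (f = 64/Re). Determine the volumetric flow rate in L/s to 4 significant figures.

For laminar flow, f = 64/Re with Re = ρVD/μ, so Darcy-Weisbach reduces to ΔP = 32μLV/D². Solving for V: V = ΔP·D²/(32μL) = 76.84·(0.06468)²/(32·0.00209·180.4) = 0.02664 m/s.
Check: Re = ρVD/μ = 789.2·0.02664·0.06468/0.00209 = 650.7 < 2300, so the laminar assumption holds.
Q = V·A = 0.02664·(π/4·0.06468²) = 8.754e-05 m³/s = 0.08754 L/s.

Q ≈ 0.08754 L/s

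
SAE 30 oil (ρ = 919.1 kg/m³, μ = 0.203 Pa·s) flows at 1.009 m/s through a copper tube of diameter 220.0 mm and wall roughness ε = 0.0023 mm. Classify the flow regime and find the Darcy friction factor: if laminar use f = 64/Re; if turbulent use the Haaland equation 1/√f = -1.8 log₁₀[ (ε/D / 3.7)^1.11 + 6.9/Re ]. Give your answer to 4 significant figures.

Re = ρVD/μ = 919.1·1.009·0.22/0.203 = 1005.
Re < 2300 → laminar, so f = 64/Re = 0.06368 (roughness is irrelevant in laminar flow).

f ≈ 0.06368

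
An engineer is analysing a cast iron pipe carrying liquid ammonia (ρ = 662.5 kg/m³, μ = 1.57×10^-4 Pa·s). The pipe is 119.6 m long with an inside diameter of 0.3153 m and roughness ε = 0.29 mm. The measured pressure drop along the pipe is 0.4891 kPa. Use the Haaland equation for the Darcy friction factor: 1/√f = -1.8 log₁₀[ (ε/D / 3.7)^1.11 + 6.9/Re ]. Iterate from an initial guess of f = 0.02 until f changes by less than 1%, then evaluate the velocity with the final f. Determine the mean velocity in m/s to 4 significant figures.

V ≈ 0.4439 m/s

Rearranging Darcy-Weisbach: V = √(2·ΔP·D/(f·L·ρ)). With ε/D = 0.00029/0.3153 = 0.00092, iterate starting from f = 0.02:
  f = 0.02 → V = √(2·489.1·0.3153/(0.02·119.6·662.5)) = 0.4412 m/s; Re = ρVD/μ = 5.87e+05; f → 0.01976
  f = 0.01976 → V = 0.4439 m/s; Re = 5.906e+05; f → 0.01975
Converged (Δf/f < 1%). With the final f = 0.01975: V = √(2·489.1·0.3153/(0.01975·119.6·662.5)) = 0.4439 m/s.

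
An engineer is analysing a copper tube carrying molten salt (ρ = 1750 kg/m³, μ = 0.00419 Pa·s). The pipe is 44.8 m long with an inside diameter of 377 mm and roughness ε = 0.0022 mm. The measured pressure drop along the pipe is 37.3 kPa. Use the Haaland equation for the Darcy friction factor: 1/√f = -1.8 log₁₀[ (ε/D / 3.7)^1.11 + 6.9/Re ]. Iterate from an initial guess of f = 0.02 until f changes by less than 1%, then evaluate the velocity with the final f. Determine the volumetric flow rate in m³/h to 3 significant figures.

Q ≈ 2200 m³/h

Rearranging Darcy-Weisbach: V = √(2·ΔP·D/(f·L·ρ)). With ε/D = 2.2e-06/0.377 = 5.84e-06, iterate starting from f = 0.02:
  f = 0.02 → V = √(2·3.73e+04·0.377/(0.02·44.8·1750)) = 4.235 m/s; Re = ρVD/μ = 6.669e+05; f → 0.01249
  f = 0.01249 → V = 5.358 m/s; Re = 8.437e+05; f → 0.01201
  f = 0.01201 → V = 5.464 m/s; Re = 8.604e+05; f → 0.01198
Converged (Δf/f < 1%). With the final f = 0.01198: V = √(2·3.73e+04·0.377/(0.01198·44.8·1750)) = 5.473 m/s.
Q = V·A = 5.473·(π/4·0.377²) = 0.6109 m³/s = 2200 m³/h.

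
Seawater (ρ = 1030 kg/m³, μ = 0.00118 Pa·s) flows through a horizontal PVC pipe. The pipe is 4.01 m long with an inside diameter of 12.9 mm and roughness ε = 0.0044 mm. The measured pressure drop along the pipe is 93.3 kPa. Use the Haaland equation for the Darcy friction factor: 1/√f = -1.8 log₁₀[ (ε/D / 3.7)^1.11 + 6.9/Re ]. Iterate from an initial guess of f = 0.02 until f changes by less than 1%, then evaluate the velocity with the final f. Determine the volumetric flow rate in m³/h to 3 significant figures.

Q ≈ 2.47 m³/h

Rearranging Darcy-Weisbach: V = √(2·ΔP·D/(f·L·ρ)). With ε/D = 4.4e-06/0.0129 = 0.000341, iterate starting from f = 0.02:
  f = 0.02 → V = √(2·9.33e+04·0.0129/(0.02·4.01·1030)) = 5.398 m/s; Re = ρVD/μ = 6.078e+04; f → 0.021
  f = 0.021 → V = 5.268 m/s; Re = 5.932e+04; f → 0.02109
Converged (Δf/f < 1%). With the final f = 0.02109: V = √(2·9.33e+04·0.0129/(0.02109·4.01·1030)) = 5.257 m/s.
Q = V·A = 5.257·(π/4·0.0129²) = 0.000687 m³/s = 2.47 m³/h.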